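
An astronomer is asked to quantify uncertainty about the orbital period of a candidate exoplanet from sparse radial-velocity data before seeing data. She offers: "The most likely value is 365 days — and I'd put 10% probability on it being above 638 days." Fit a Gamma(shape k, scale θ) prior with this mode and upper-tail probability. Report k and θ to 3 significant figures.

k ≈ 7.09, θ ≈ 59.9

Gamma(k,θ) with k>1 has mode (k−1)θ, so θ = 365/(k−1).
Need P(X < 638) = 0.9 with θ tied to k this way. Start at k = 2, θ = 365: P(X<638) ≈ 0.521.
Too low — raise k to concentrate. Iterating converges to k ≈ 7.09.
Then θ = 365/(7.09−1) ≈ 59.9.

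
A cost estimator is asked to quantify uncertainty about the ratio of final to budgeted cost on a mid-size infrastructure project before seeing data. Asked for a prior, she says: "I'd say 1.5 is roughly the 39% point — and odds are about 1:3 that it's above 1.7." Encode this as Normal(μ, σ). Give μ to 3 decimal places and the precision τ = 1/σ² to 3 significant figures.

μ = 1.559, τ = 22.7

The p-quantile of Normal(μ,σ) is μ + z_p·σ, with z_{0.39} = -0.2793 and z_{0.75} = 0.6745.
Eliminate σ: μ = (z₂·x₁ − z₁·x₂)/(z₂ − z₁) = (0.6745·1.5 − (-0.2793)·1.7)/0.9538 = 1.559.
Then σ = (x₂ − x₁)/(z₂ − z₁) = (1.7 − 1.5)/0.9538 = 0.210.
Precision τ = 1/σ² = 1/0.2097² = 22.7.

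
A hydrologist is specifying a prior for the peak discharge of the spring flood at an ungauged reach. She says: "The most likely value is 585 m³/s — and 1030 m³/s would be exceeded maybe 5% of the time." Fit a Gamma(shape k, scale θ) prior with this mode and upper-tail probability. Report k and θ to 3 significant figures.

Gamma(k,θ) with k>1 has mode (k−1)θ, so θ = 585/(k−1).
Need P(X < 1030) = 0.95 with θ tied to k this way. Start at k = 2, θ = 585: P(X<1030) ≈ 0.525.
Too low — raise k to concentrate. Iterating converges to k ≈ 9.72.
Then θ = 585/(9.72−1) ≈ 67.1.

k ≈ 9.72, θ ≈ 67.1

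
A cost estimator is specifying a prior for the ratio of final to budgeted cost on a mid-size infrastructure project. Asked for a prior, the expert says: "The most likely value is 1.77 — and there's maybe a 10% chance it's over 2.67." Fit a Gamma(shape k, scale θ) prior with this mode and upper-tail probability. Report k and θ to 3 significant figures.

k ≈ 12, θ ≈ 0.161

Gamma(k,θ) with k>1 has mode (k−1)θ, so θ = 1.77/(k−1).
Need P(X < 2.67) = 0.9 with θ tied to k this way. Start at k = 2, θ = 1.77: P(X<2.67) ≈ 0.445.
Too low — raise k to concentrate. Iterating converges to k ≈ 12.
Then θ = 1.77/(12−1) ≈ 0.161.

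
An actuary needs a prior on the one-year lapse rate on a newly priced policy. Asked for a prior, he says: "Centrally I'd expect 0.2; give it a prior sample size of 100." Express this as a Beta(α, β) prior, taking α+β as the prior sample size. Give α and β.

α = 20, β = 80

Under the effective-sample-size interpretation, Beta(α, β) has prior mean α/(α+β) and prior sample size α+β.
So α+β = 100 and α/(α+β) = 0.2, giving α = 0.2·100 = 20 and β = 100 − 20 = 80.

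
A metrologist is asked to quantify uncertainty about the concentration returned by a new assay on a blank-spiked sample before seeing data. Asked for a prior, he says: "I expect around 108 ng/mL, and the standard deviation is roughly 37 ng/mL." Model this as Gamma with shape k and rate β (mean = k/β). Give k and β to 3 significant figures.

For Gamma(k, rate β): mean = k/β, variance = k/β², so CV = 1/√k.
CV = SD/mean = 37/108 = 0.3426, hence k = 1/CV² = 8.52.
Then β = k/mean = 8.52/108 = 0.0789.

k ≈ 8.52, β ≈ 0.0789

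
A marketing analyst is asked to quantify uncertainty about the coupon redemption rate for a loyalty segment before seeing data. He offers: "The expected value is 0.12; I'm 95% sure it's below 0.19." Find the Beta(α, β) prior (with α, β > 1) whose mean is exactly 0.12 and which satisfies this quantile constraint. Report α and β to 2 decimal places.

With mean 0.12 fixed, write α = 0.12s, β = 0.88s where s = α+β.
Need P(θ < 0.19) = 0.95 under Beta(0.12s, 0.88s). Normal approximation: (q−m)/√(m(1−m)/s) ≈ z_{0.95} = 1.64, so s ≈ 0.12·0.88·(1.64)²/(0.19−0.12)² = 58.3.
At s = 58.3: P(θ<0.19) ≈ 0.937. Adjusting to match 0.95 gives s ≈ 68.32.
So α = 0.12·68.32 ≈ 8.20, β = 0.88·68.32 ≈ 60.12.

α ≈ 8.20, β ≈ 60.12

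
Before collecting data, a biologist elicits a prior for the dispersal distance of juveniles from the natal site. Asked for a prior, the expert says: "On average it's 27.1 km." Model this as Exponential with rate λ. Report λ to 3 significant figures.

λ ≈ 0.0369

Exponential mean = 1/λ, so λ = 1/27.1 = 0.0369.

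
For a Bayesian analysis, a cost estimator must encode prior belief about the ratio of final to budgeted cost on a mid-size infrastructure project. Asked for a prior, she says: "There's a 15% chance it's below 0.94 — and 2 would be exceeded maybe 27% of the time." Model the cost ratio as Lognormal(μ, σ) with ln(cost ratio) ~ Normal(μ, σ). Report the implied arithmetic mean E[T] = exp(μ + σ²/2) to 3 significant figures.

If T ~ Lognormal(μ,σ) then ln T ~ Normal(μ,σ), so the p-quantile of ln T is μ + z_p·σ.
ln(0.94) = -0.06188 and ln(2) = 0.6931; z_{0.15} = -1.036, z_{0.73} = 0.6128.
σ = (0.6931 − -0.06188)/(0.6128 − (-1.036)) = 0.458.
μ = -0.06188 − (-1.036)·0.458 = 0.413.
E[T] = exp(μ + σ²/2) = exp(0.413 + 0.1048) = 1.68.

E[T] ≈ 1.68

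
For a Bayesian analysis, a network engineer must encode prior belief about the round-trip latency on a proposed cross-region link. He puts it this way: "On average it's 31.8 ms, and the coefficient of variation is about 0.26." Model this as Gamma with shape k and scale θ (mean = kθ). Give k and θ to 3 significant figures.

For Gamma(k, scale θ): mean = kθ, variance = kθ², so CV = 1/√k.
CV = 0.26, hence k = 1/CV² = 14.8.
Then θ = mean/k = 31.8/14.8 = 2.15.

k ≈ 14.8, θ ≈ 2.15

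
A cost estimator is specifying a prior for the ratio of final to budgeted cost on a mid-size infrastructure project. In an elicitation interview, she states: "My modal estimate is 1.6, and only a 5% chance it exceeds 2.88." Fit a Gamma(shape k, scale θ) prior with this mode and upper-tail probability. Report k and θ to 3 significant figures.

k ≈ 9.07, θ ≈ 0.198

Gamma(k,θ) with k>1 has mode (k−1)θ, so θ = 1.6/(k−1).
Need P(X < 2.88) = 0.95 with θ tied to k this way. Start at k = 2, θ = 1.6: P(X<2.88) ≈ 0.537.
Too low — raise k to concentrate. Iterating converges to k ≈ 9.07.
Then θ = 1.6/(9.07−1) ≈ 0.198.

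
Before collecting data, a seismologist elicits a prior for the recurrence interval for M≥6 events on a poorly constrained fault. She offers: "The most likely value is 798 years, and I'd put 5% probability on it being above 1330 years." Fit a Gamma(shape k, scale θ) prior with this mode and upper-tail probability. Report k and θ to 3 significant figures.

k ≈ 11.7, θ ≈ 74.6

Gamma(k,θ) with k>1 has mode (k−1)θ, so θ = 798/(k−1).
Need P(X < 1330) = 0.95 with θ tied to k this way. Start at k = 2, θ = 798: P(X<1330) ≈ 0.496.
Too low — raise k to concentrate. Iterating converges to k ≈ 11.7.
Then θ = 798/(11.7−1) ≈ 74.6.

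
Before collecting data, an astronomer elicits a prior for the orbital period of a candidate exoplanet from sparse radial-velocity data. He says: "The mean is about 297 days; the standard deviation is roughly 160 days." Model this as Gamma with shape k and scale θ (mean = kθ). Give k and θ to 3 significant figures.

k ≈ 3.45, θ ≈ 86.2

For Gamma(k, scale θ): mean = kθ, variance = kθ², so CV = 1/√k.
CV = SD/mean = 160/297 = 0.5387, hence k = 1/CV² = 3.45.
Then θ = mean/k = 297/3.45 = 86.2.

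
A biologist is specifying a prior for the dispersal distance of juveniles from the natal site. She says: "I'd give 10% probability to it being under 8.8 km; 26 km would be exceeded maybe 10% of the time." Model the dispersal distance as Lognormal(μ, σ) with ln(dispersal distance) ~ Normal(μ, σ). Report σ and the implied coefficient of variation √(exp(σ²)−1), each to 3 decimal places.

If T ~ Lognormal(μ,σ) then ln T ~ Normal(μ,σ), so the p-quantile of ln T is μ + z_p·σ.
ln(8.8) = 2.175 and ln(26) = 3.258; z_{0.1} = -1.282, z_{0.9} = 1.282.
σ = (3.258 − 2.175)/(1.282 − (-1.282)) = 0.423.
μ = 2.175 − (-1.282)·0.423 = 2.716.
CV = √(exp(σ²)−1) = √(exp(0.1786)−1) = 0.442.

σ ≈ 0.423, CV ≈ 0.442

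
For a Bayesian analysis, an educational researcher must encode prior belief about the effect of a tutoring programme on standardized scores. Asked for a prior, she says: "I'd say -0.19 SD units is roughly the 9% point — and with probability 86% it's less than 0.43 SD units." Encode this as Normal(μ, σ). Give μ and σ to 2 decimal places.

μ = 0.15, σ = 0.26

The p-quantile of Normal(μ,σ) is μ + z_p·σ, with z_{0.09} = -1.341 and z_{0.86} = 1.08.
Eliminate σ: μ = (z₂·x₁ − z₁·x₂)/(z₂ − z₁) = (1.08·-0.19 − (-1.341)·0.43)/2.421 = 0.15.
Then σ = (x₂ − x₁)/(z₂ − z₁) = (0.43 − -0.19)/2.421 = 0.26.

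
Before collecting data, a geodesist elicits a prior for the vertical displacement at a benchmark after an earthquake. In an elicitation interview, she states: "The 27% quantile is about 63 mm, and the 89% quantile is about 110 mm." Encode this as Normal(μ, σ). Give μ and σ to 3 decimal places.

μ = 78.659, σ = 25.553

For Normal(μ,σ), the p-quantile is μ + z_p·σ. Here z_{0.27} = -0.6128, z_{0.89} = 1.227.
So 63 = μ − 0.6128σ and 110 = μ + 1.227σ.
Subtracting: σ = (110 − 63)/(1.227 − (-0.6128)) = 25.553.
Then μ = 63 − (-0.6128)·25.553 = 78.659.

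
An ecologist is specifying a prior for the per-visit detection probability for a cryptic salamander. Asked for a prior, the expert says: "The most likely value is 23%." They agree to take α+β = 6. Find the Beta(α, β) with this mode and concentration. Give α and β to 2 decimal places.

For α,β > 1 the Beta mode is (α−1)/(α+β−2). With α+β = 6, the mode is (α−1)/4.
Set (α−1)/4 = 0.23 → α = 1 + 0.23·4 = 1.92.
β = 6 − α = 4.08.

α = 1.92, β = 4.08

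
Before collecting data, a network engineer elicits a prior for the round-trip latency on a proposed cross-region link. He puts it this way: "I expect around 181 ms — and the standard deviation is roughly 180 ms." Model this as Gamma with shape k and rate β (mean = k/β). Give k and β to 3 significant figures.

k ≈ 1.01, β ≈ 0.00559

For Gamma(k, rate β): mean = k/β, variance = k/β², so CV = 1/√k.
CV = SD/mean = 180/181 = 0.9945, hence k = 1/CV² = 1.01.
Then β = k/mean = 1.01/181 = 0.00559.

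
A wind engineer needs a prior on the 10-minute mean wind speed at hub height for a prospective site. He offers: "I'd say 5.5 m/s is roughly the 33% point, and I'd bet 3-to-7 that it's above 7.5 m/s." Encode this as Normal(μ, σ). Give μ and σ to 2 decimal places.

μ = 6.41, σ = 2.07

The p-quantile of Normal(μ,σ) is μ + z_p·σ, with z_{0.33} = -0.4399 and z_{0.7} = 0.5244.
Eliminate σ: μ = (z₂·x₁ − z₁·x₂)/(z₂ − z₁) = (0.5244·5.5 − (-0.4399)·7.5)/0.9643 = 6.41.
Then σ = (x₂ − x₁)/(z₂ − z₁) = (7.5 − 5.5)/0.9643 = 2.07.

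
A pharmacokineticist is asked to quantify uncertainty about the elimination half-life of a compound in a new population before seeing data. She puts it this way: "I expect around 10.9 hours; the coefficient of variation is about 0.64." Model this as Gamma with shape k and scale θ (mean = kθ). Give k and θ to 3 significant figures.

k ≈ 2.44, θ ≈ 4.46

For Gamma(k, scale θ): mean = kθ, variance = kθ², so CV = 1/√k.
CV = 0.64, hence k = 1/CV² = 2.44.
Then θ = mean/k = 10.9/2.44 = 4.46.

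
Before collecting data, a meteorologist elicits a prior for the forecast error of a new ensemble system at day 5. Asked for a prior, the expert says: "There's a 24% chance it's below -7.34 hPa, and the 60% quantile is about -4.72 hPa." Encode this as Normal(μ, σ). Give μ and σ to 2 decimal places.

The p-quantile of Normal(μ,σ) is μ + z_p·σ, with z_{0.24} = -0.7063 and z_{0.6} = 0.2533.
Eliminate σ: μ = (z₂·x₁ − z₁·x₂)/(z₂ − z₁) = (0.2533·-7.34 − (-0.7063)·-4.72)/0.9596 = -5.41.
Then σ = (x₂ − x₁)/(z₂ − z₁) = (-4.72 − -7.34)/0.9596 = 2.73.

μ = -5.41, σ = 2.73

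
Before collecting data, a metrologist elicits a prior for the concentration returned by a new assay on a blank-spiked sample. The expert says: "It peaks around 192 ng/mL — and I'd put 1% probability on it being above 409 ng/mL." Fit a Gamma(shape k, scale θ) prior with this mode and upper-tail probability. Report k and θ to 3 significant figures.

Gamma(k,θ) with k>1 has mode (k−1)θ, so θ = 192/(k−1).
Need P(X < 409) = 0.99 with θ tied to k this way. Start at k = 2, θ = 192: P(X<409) ≈ 0.628.
Too low — raise k to concentrate. Iterating converges to k ≈ 9.48.
Then θ = 192/(9.48−1) ≈ 22.6.

k ≈ 9.48, θ ≈ 22.6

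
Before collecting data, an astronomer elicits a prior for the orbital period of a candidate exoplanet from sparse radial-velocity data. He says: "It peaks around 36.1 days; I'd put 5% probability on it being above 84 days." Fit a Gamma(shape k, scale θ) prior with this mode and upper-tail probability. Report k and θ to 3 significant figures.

Gamma(k,θ) with k>1 has mode (k−1)θ, so θ = 36.1/(k−1).
Need P(X < 84) = 0.95 with θ tied to k this way. Start at k = 2, θ = 36.1: P(X<84) ≈ 0.675.
Too low — raise k to concentrate. Iterating converges to k ≈ 4.84.
Then θ = 36.1/(4.84−1) ≈ 9.41.

k ≈ 4.84, θ ≈ 9.41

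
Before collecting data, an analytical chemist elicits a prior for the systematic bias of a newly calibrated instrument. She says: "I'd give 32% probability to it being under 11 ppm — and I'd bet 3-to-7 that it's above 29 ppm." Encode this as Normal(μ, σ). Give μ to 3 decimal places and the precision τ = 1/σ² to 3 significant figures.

μ = 19.486, τ = 0.00304

The p-quantile of Normal(μ,σ) is μ + z_p·σ, with z_{0.32} = -0.4677 and z_{0.7} = 0.5244.
Eliminate σ: μ = (z₂·x₁ − z₁·x₂)/(z₂ − z₁) = (0.5244·11 − (-0.4677)·29)/0.9921 = 19.486.
Then σ = (x₂ − x₁)/(z₂ − z₁) = (29 − 11)/0.9921 = 18.143.
Precision τ = 1/σ² = 1/18.14² = 0.00304.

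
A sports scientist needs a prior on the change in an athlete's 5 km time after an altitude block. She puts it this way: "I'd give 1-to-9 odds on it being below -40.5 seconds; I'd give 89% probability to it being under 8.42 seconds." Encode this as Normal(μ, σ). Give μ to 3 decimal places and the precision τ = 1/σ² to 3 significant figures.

For Normal(μ,σ), the p-quantile is μ + z_p·σ. Here z_{0.1} = -1.282, z_{0.89} = 1.227.
So -40.5 = μ − 1.282σ and 8.42 = μ + 1.227σ.
Subtracting: σ = (8.42 − -40.5)/(1.227 − (-1.282)) = 19.505.
Then μ = -40.5 − (-1.282)·19.505 = -15.503.
Precision τ = 1/σ² = 1/19.5² = 0.00263.

μ = -15.503, τ = 0.00263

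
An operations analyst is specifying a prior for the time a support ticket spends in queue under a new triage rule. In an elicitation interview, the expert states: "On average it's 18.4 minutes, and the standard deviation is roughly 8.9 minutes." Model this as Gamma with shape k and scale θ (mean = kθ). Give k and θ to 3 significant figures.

k ≈ 4.27, θ ≈ 4.3

For Gamma(k, scale θ): mean = kθ, variance = kθ², so CV = 1/√k.
CV = SD/mean = 8.9/18.4 = 0.4837, hence k = 1/CV² = 4.27.
Then θ = mean/k = 18.4/4.27 = 4.3.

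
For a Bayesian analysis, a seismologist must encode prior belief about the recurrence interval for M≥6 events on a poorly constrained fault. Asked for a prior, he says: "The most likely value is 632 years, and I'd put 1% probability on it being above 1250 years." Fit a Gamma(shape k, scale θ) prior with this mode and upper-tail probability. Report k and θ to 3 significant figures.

Gamma(k,θ) with k>1 has mode (k−1)θ, so θ = 632/(k−1).
Need P(X < 1250) = 0.99 with θ tied to k this way. Start at k = 2, θ = 632: P(X<1250) ≈ 0.588.
Too low — raise k to concentrate. Iterating converges to k ≈ 11.6.
Then θ = 632/(11.6−1) ≈ 59.7.

k ≈ 11.6, θ ≈ 59.7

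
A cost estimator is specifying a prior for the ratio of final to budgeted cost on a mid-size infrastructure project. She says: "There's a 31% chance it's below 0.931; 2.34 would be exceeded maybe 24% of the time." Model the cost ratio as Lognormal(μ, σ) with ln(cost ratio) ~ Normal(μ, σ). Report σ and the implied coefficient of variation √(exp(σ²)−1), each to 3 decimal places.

If T ~ Lognormal(μ,σ) then ln T ~ Normal(μ,σ), so the p-quantile of ln T is μ + z_p·σ.
ln(0.931) = -0.0715 and ln(2.34) = 0.8502; z_{0.31} = -0.4959, z_{0.76} = 0.7063.
σ = (0.8502 − -0.0715)/(0.7063 − (-0.4959)) = 0.767.
μ = -0.0715 − (-0.4959)·0.767 = 0.309.
CV = √(exp(σ²)−1) = √(exp(0.5878)−1) = 0.894.

σ ≈ 0.767, CV ≈ 0.894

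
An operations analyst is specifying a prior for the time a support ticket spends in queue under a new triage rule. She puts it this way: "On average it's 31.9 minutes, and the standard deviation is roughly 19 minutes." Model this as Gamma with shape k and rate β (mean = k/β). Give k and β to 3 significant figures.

For Gamma(k, rate β): mean = k/β, variance = k/β², so CV = 1/√k.
CV = SD/mean = 19/31.9 = 0.5956, hence k = 1/CV² = 2.82.
Then β = k/mean = 2.82/31.9 = 0.0884.

k ≈ 2.82, β ≈ 0.0884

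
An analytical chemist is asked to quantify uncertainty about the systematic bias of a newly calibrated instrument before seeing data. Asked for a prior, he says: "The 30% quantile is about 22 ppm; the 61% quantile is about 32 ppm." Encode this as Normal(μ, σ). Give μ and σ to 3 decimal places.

For Normal(μ,σ), the p-quantile is μ + z_p·σ. Here z_{0.3} = -0.5244, z_{0.61} = 0.2793.
So 22 = μ − 0.5244σ and 32 = μ + 0.2793σ.
Subtracting: σ = (32 − 22)/(0.2793 − (-0.5244)) = 12.442.
Then μ = 22 − (-0.5244)·12.442 = 28.525.

μ = 28.525, σ = 12.442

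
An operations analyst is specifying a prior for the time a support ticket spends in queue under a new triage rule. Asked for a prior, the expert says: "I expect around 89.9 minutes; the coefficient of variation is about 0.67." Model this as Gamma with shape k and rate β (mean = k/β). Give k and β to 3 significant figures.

For Gamma(k, rate β): mean = k/β, variance = k/β², so CV = 1/√k.
CV = 0.67, hence k = 1/CV² = 2.23.
Then β = k/mean = 2.23/89.9 = 0.0248.

k ≈ 2.23, β ≈ 0.0248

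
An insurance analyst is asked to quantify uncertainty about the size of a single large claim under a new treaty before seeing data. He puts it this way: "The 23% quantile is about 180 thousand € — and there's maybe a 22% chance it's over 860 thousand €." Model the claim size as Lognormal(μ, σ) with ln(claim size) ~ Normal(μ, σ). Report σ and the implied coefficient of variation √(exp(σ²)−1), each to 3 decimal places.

If T ~ Lognormal(μ,σ) then ln T ~ Normal(μ,σ), so the p-quantile of ln T is μ + z_p·σ.
ln(180) = 5.193 and ln(860) = 6.757; z_{0.23} = -0.7388, z_{0.78} = 0.7722.
σ = (6.757 − 5.193)/(0.7722 − (-0.7388)) = 1.035.
μ = 5.193 − (-0.7388)·1.035 = 5.958.
CV = √(exp(σ²)−1) = √(exp(1.0713)−1) = 1.385.

σ ≈ 1.035, CV ≈ 1.385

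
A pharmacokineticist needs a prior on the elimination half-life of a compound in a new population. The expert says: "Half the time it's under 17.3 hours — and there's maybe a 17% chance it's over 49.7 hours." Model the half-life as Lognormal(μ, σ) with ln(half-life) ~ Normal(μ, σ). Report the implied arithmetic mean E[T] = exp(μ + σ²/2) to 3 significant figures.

E[T] ≈ 31.9 hours

If T ~ Lognormal(μ,σ) then ln T ~ Normal(μ,σ), so the p-quantile of ln T is μ + z_p·σ.
ln(17.3) = 2.851 and ln(49.7) = 3.906; z_{0.5} = 0, z_{0.83} = 0.9542.
σ = (3.906 − 2.851)/(0.9542 − (0)) = 1.106.
μ = 2.851 − (0)·1.106 = 2.851.
E[T] = exp(μ + σ²/2) = exp(2.851 + 0.6116) = 31.9 hours.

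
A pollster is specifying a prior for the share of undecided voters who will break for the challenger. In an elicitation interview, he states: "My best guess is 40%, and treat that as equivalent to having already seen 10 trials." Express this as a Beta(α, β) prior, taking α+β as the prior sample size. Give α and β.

Under the effective-sample-size interpretation, Beta(α, β) has prior mean α/(α+β) and prior sample size α+β.
So α+β = 10 and α/(α+β) = 0.4, giving α = 0.4·10 = 4 and β = 10 − 4 = 6.

α = 4, β = 6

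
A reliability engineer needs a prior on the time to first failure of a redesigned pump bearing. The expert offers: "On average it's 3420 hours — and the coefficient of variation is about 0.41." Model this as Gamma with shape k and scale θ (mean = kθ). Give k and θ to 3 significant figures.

For Gamma(k, scale θ): mean = kθ, variance = kθ², so CV = 1/√k.
CV = 0.41, hence k = 1/CV² = 5.95.
Then θ = mean/k = 3420/5.95 = 575.

k ≈ 5.95, θ ≈ 575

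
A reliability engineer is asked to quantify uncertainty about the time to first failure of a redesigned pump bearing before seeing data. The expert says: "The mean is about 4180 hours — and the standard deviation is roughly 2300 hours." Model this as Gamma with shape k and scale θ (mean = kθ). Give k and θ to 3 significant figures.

For Gamma(k, scale θ): mean = kθ, variance = kθ², so CV = 1/√k.
CV = SD/mean = 2300/4180 = 0.5502, hence k = 1/CV² = 3.3.
Then θ = mean/k = 4180/3.3 = 1270.

k ≈ 3.3, θ ≈ 1270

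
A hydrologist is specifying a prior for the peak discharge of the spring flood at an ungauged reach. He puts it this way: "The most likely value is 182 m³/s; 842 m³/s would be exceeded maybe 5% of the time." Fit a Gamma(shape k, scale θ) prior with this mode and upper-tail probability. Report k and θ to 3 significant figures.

Gamma(k,θ) with k>1 has mode (k−1)θ, so θ = 182/(k−1).
Need P(X < 842) = 0.95 with θ tied to k this way. Start at k = 2, θ = 182: P(X<842) ≈ 0.945.
Too low — raise k to concentrate. Iterating converges to k ≈ 2.04.
Then θ = 182/(2.04−1) ≈ 175.

k ≈ 2.04, θ ≈ 175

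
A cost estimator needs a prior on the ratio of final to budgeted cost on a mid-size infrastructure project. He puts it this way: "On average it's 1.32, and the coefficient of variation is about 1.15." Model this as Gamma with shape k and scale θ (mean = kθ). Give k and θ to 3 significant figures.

k ≈ 0.756, θ ≈ 1.75

For Gamma(k, scale θ): mean = kθ, variance = kθ², so CV = 1/√k.
CV = 1.15, hence k = 1/CV² = 0.756.
Then θ = mean/k = 1.32/0.756 = 1.75.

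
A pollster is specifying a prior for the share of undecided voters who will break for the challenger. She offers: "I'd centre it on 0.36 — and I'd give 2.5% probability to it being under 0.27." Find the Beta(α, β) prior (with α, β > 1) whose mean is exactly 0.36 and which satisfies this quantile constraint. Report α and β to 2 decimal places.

α ≈ 36.61, β ≈ 65.09

With mean 0.36 fixed, write α = 0.36s, β = 0.64s where s = α+β.
Need P(θ < 0.27) = 0.025 under Beta(0.36s, 0.64s). Normal approximation: (q−m)/√(m(1−m)/s) ≈ z_{0.025} = -1.96, so s ≈ 0.36·0.64·(-1.96)²/(0.27−0.36)² = 109.3.
At s = 109.3: P(θ<0.27) ≈ 0.021. Adjusting to match 0.025 gives s ≈ 101.70.
So α = 0.36·101.70 ≈ 36.61, β = 0.64·101.70 ≈ 65.09.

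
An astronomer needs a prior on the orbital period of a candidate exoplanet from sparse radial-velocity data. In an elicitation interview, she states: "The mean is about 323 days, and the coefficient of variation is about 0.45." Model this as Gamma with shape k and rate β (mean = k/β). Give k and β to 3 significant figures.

For Gamma(k, rate β): mean = k/β, variance = k/β², so CV = 1/√k.
CV = 0.45, hence k = 1/CV² = 4.94.
Then β = k/mean = 4.94/323 = 0.0153.

k ≈ 4.94, β ≈ 0.0153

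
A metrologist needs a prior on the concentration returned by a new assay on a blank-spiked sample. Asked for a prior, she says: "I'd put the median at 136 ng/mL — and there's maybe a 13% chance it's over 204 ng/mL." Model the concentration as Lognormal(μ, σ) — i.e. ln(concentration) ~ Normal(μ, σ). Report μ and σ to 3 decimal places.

μ ≈ 4.913, σ ≈ 0.360

If T ~ Lognormal(μ,σ) then ln T ~ Normal(μ,σ), so the p-quantile of ln T is μ + z_p·σ.
ln(136) = 4.913 and ln(204) = 5.318; z_{0.5} = 0, z_{0.87} = 1.126.
σ = (5.318 − 4.913)/(1.126 − (0)) = 0.360.
μ = 4.913 − (0)·0.360 = 4.913.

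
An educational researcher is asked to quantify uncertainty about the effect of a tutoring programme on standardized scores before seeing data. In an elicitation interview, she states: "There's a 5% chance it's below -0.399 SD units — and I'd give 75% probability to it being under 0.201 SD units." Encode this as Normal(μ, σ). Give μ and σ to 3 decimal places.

For Normal(μ,σ), the p-quantile is μ + z_p·σ. Here z_{0.05} = -1.645, z_{0.75} = 0.6745.
So -0.399 = μ − 1.645σ and 0.201 = μ + 0.6745σ.
Subtracting: σ = (0.201 − -0.399)/(0.6745 − (-1.645)) = 0.259.
Then μ = -0.399 − (-1.645)·0.259 = 0.027.

μ = 0.027, σ = 0.259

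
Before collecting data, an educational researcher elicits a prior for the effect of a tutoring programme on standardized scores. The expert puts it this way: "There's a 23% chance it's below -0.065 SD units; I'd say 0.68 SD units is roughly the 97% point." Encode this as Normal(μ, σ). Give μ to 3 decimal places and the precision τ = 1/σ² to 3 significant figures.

μ = 0.145, τ = 12.4

For Normal(μ,σ), the p-quantile is μ + z_p·σ. Here z_{0.23} = -0.7388, z_{0.97} = 1.881.
So -0.065 = μ − 0.7388σ and 0.68 = μ + 1.881σ.
Subtracting: σ = (0.68 − -0.065)/(1.881 − (-0.7388)) = 0.284.
Then μ = -0.065 − (-0.7388)·0.284 = 0.145.
Precision τ = 1/σ² = 1/0.2844² = 12.4.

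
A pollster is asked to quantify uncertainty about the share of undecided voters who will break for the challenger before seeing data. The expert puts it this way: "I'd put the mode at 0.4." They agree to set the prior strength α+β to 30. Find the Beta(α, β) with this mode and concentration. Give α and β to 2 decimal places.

For α,β > 1 the Beta mode is (α−1)/(α+β−2). With α+β = 30, the mode is (α−1)/28.
Set (α−1)/28 = 0.4 → α = 1 + 0.4·28 = 12.20.
β = 30 − α = 17.80.

α = 12.20, β = 17.80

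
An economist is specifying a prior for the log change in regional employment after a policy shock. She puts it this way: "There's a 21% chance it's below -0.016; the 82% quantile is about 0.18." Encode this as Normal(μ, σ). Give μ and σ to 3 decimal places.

μ = 0.076, σ = 0.114

For Normal(μ,σ), the p-quantile is μ + z_p·σ. Here z_{0.21} = -0.8064, z_{0.82} = 0.9154.
So -0.016 = μ − 0.8064σ and 0.18 = μ + 0.9154σ.
Subtracting: σ = (0.18 − -0.016)/(0.9154 − (-0.8064)) = 0.114.
Then μ = -0.016 − (-0.8064)·0.114 = 0.076.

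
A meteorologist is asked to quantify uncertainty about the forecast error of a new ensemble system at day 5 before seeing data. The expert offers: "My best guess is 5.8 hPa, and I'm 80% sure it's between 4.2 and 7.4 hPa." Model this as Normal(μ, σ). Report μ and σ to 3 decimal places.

A symmetric 80% interval runs μ ± z·σ with z = 1.282.
Half-width = 1.6, so σ = 1.6/1.282 = 1.248.
μ is the stated best guess, 5.800.

μ = 5.800, σ = 1.248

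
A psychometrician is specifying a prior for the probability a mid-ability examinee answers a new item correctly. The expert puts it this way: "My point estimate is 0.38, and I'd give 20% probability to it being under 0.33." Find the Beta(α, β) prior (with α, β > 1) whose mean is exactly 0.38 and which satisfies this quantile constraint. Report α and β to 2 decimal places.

With mean 0.38 fixed, write α = 0.38s, β = 0.62s where s = α+β.
Need P(θ < 0.33) = 0.2 under Beta(0.38s, 0.62s). Normal approximation: (q−m)/√(m(1−m)/s) ≈ z_{0.2} = -0.842, so s ≈ 0.38·0.62·(-0.842)²/(0.33−0.38)² = 66.8.
At s = 66.8: P(θ<0.33) ≈ 0.202. Adjusting to match 0.2 gives s ≈ 67.72.
So α = 0.38·67.72 ≈ 25.73, β = 0.62·67.72 ≈ 41.99.

α ≈ 25.73, β ≈ 41.99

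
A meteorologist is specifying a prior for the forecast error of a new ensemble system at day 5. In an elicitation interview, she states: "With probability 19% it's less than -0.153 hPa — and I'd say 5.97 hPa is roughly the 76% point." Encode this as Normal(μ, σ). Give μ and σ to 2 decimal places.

μ = 3.24, σ = 3.87

For Normal(μ,σ), the p-quantile is μ + z_p·σ. Here z_{0.19} = -0.8779, z_{0.76} = 0.7063.
So -0.153 = μ − 0.8779σ and 5.97 = μ + 0.7063σ.
Subtracting: σ = (5.97 − -0.153)/(0.7063 − (-0.8779)) = 3.87.
Then μ = -0.153 − (-0.8779)·3.87 = 3.24.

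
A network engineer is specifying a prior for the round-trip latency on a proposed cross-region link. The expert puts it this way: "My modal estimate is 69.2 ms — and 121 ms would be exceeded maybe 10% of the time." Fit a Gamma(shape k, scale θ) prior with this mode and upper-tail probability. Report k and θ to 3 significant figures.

k ≈ 7.08, θ ≈ 11.4

Gamma(k,θ) with k>1 has mode (k−1)θ, so θ = 69.2/(k−1).
Need P(X < 121) = 0.9 with θ tied to k this way. Start at k = 2, θ = 69.2: P(X<121) ≈ 0.522.
Too low — raise k to concentrate. Iterating converges to k ≈ 7.08.
Then θ = 69.2/(7.08−1) ≈ 11.4.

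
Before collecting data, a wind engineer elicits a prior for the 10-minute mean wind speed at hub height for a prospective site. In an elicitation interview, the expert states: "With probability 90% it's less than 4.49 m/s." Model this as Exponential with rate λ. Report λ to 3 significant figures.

λ ≈ 0.513

P(T < 4.49) = 1 − e^(−λ·4.49) = 0.9, so λ = −ln(1−0.9)/4.49 = −ln(0.1)/4.49 = 0.513.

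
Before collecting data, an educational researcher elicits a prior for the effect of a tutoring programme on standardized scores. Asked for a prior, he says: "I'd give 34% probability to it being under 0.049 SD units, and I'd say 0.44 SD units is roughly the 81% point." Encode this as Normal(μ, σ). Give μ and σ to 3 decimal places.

μ = 0.174, σ = 0.303

For Normal(μ,σ), the p-quantile is μ + z_p·σ. Here z_{0.34} = -0.4125, z_{0.81} = 0.8779.
So 0.049 = μ − 0.4125σ and 0.44 = μ + 0.8779σ.
Subtracting: σ = (0.44 − 0.049)/(0.8779 − (-0.4125)) = 0.303.
Then μ = 0.049 − (-0.4125)·0.303 = 0.174.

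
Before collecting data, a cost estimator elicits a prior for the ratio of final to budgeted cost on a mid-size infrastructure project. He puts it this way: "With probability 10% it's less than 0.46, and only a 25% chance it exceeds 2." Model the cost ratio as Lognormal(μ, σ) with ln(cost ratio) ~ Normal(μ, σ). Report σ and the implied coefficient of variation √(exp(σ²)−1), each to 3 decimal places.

σ ≈ 0.751, CV ≈ 0.871

If T ~ Lognormal(μ,σ) then ln T ~ Normal(μ,σ), so the p-quantile of ln T is μ + z_p·σ.
ln(0.46) = -0.7765 and ln(2) = 0.6931; z_{0.1} = -1.282, z_{0.75} = 0.6745.
σ = (0.6931 − -0.7765)/(0.6745 − (-1.282)) = 0.751.
μ = -0.7765 − (-1.282)·0.751 = 0.186.
CV = √(exp(σ²)−1) = √(exp(0.5645)−1) = 0.871.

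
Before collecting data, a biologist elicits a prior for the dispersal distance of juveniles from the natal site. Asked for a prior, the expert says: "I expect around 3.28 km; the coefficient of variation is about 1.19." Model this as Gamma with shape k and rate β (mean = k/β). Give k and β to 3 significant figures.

For Gamma(k, rate β): mean = k/β, variance = k/β², so CV = 1/√k.
CV = 1.19, hence k = 1/CV² = 0.706.
Then β = k/mean = 0.706/3.28 = 0.215.

k ≈ 0.706, β ≈ 0.215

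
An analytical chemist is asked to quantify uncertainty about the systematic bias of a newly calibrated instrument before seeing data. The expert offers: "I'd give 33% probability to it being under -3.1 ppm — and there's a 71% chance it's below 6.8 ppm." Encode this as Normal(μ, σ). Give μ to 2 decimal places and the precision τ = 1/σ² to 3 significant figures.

μ = 1.28, τ = 0.0101

The p-quantile of Normal(μ,σ) is μ + z_p·σ, with z_{0.33} = -0.4399 and z_{0.71} = 0.5534.
Eliminate σ: μ = (z₂·x₁ − z₁·x₂)/(z₂ − z₁) = (0.5534·-3.1 − (-0.4399)·6.8)/0.9933 = 1.28.
Then σ = (x₂ − x₁)/(z₂ − z₁) = (6.8 − -3.1)/0.9933 = 9.97.
Precision τ = 1/σ² = 1/9.967² = 0.0101.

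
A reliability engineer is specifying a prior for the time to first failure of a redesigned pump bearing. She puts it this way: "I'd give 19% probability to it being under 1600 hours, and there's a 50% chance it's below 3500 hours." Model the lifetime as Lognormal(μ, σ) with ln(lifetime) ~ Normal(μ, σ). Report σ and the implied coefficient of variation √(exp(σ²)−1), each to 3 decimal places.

If T ~ Lognormal(μ,σ) then ln T ~ Normal(μ,σ), so the p-quantile of ln T is μ + z_p·σ.
ln(1600) = 7.378 and ln(3500) = 8.161; z_{0.19} = -0.8779, z_{0.5} = 0.
σ = (8.161 − 7.378)/(0 − (-0.8779)) = 0.892.
μ = 7.378 − (-0.8779)·0.892 = 8.161.
CV = √(exp(σ²)−1) = √(exp(0.7950)−1) = 1.102.

σ ≈ 0.892, CV ≈ 1.102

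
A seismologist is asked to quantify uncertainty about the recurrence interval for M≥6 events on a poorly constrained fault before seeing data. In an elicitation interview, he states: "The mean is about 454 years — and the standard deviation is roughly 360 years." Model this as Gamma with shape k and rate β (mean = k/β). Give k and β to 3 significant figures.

For Gamma(k, rate β): mean = k/β, variance = k/β², so CV = 1/√k.
CV = SD/mean = 360/454 = 0.793, hence k = 1/CV² = 1.59.
Then β = k/mean = 1.59/454 = 0.0035.

k ≈ 1.59, β ≈ 0.0035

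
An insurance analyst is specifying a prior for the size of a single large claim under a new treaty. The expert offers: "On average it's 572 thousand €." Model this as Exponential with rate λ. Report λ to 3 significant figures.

λ ≈ 0.00175

Exponential mean = 1/λ, so λ = 1/572.0 = 0.00175.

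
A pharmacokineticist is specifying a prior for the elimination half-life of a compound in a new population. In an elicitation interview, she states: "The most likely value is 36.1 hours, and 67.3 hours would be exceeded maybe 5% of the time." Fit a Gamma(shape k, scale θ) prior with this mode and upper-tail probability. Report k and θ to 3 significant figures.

k ≈ 8.17, θ ≈ 5.03

Gamma(k,θ) with k>1 has mode (k−1)θ, so θ = 36.1/(k−1).
Need P(X < 67.3) = 0.95 with θ tied to k this way. Start at k = 2, θ = 36.1: P(X<67.3) ≈ 0.556.
Too low — raise k to concentrate. Iterating converges to k ≈ 8.17.
Then θ = 36.1/(8.17−1) ≈ 5.03.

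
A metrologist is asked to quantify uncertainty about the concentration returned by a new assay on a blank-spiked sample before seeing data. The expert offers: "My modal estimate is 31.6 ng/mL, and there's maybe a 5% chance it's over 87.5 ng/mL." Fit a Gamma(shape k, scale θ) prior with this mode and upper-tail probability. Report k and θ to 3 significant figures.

Gamma(k,θ) with k>1 has mode (k−1)θ, so θ = 31.6/(k−1).
Need P(X < 87.5) = 0.95 with θ tied to k this way. Start at k = 2, θ = 31.6: P(X<87.5) ≈ 0.764.
Too low — raise k to concentrate. Iterating converges to k ≈ 3.58.
Then θ = 31.6/(3.58−1) ≈ 12.2.

k ≈ 3.58, θ ≈ 12.2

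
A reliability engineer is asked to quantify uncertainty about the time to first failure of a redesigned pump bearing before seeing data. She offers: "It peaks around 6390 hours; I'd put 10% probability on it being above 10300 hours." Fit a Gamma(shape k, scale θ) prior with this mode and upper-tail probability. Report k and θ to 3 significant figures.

k ≈ 9.25, θ ≈ 774

Gamma(k,θ) with k>1 has mode (k−1)θ, so θ = 6390/(k−1).
Need P(X < 10300) = 0.9 with θ tied to k this way. Start at k = 2, θ = 6390: P(X<10300) ≈ 0.479.
Too low — raise k to concentrate. Iterating converges to k ≈ 9.25.
Then θ = 6390/(9.25−1) ≈ 774.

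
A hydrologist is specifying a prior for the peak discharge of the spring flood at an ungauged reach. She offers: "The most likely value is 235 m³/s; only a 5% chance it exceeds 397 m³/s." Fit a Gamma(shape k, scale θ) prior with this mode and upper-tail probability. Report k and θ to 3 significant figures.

k ≈ 11.2, θ ≈ 23.1

Gamma(k,θ) with k>1 has mode (k−1)θ, so θ = 235/(k−1).
Need P(X < 397) = 0.95 with θ tied to k this way. Start at k = 2, θ = 235: P(X<397) ≈ 0.503.
Too low — raise k to concentrate. Iterating converges to k ≈ 11.2.
Then θ = 235/(11.2−1) ≈ 23.1.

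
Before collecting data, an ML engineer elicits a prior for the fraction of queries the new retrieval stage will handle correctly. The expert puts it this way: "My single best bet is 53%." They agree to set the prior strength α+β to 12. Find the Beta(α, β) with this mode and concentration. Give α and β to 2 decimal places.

For α,β > 1 the Beta mode is (α−1)/(α+β−2). With α+β = 12, the mode is (α−1)/10.
Set (α−1)/10 = 0.53 → α = 1 + 0.53·10 = 6.30.
β = 12 − α = 5.70.

α = 6.30, β = 5.70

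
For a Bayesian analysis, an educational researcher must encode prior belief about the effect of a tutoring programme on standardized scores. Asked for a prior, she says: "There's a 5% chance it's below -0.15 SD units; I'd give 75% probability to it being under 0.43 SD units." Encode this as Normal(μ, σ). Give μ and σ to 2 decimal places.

The p-quantile of Normal(μ,σ) is μ + z_p·σ, with z_{0.05} = -1.645 and z_{0.75} = 0.6745.
Eliminate σ: μ = (z₂·x₁ − z₁·x₂)/(z₂ − z₁) = (0.6745·-0.15 − (-1.645)·0.43)/2.319 = 0.26.
Then σ = (x₂ − x₁)/(z₂ − z₁) = (0.43 − -0.15)/2.319 = 0.25.

μ = 0.26, σ = 0.25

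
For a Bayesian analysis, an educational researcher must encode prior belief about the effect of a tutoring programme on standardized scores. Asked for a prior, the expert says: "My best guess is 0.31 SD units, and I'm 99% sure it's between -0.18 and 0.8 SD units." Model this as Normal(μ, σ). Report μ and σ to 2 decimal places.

A symmetric 99% interval runs μ ± z·σ with z = 2.576.
Half-width = 0.49, so σ = 0.49/2.576 = 0.19.
μ is the stated best guess, 0.31.

μ = 0.31, σ = 0.19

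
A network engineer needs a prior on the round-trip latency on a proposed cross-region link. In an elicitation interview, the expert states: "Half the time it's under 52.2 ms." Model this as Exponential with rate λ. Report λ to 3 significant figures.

Exponential median = ln 2 / λ, so λ = ln 2 / 52.2 = 0.0133.

λ ≈ 0.0133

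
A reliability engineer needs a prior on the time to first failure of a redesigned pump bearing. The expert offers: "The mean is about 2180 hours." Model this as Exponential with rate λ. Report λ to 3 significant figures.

λ ≈ 0.000459

Exponential mean = 1/λ, so λ = 1/2180.0 = 0.000459.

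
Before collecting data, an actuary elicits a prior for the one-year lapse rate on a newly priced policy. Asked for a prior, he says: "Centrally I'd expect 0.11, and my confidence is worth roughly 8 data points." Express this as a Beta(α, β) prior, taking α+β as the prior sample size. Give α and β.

Under the effective-sample-size interpretation, Beta(α, β) has prior mean α/(α+β) and prior sample size α+β.
So α+β = 8 and α/(α+β) = 0.11, giving α = 0.11·8 = 0.88 and β = 8 − 0.88 = 7.12.

α = 0.88, β = 7.12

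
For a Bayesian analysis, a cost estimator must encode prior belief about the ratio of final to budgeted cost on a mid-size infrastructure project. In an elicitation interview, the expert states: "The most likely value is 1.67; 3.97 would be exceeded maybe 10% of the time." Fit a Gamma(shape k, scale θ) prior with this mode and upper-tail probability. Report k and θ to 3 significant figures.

k ≈ 3.56, θ ≈ 0.651

Gamma(k,θ) with k>1 has mode (k−1)θ, so θ = 1.67/(k−1).
Need P(X < 3.97) = 0.9 with θ tied to k this way. Start at k = 2, θ = 1.67: P(X<3.97) ≈ 0.687.
Too low — raise k to concentrate. Iterating converges to k ≈ 3.56.
Then θ = 1.67/(3.56−1) ≈ 0.651.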